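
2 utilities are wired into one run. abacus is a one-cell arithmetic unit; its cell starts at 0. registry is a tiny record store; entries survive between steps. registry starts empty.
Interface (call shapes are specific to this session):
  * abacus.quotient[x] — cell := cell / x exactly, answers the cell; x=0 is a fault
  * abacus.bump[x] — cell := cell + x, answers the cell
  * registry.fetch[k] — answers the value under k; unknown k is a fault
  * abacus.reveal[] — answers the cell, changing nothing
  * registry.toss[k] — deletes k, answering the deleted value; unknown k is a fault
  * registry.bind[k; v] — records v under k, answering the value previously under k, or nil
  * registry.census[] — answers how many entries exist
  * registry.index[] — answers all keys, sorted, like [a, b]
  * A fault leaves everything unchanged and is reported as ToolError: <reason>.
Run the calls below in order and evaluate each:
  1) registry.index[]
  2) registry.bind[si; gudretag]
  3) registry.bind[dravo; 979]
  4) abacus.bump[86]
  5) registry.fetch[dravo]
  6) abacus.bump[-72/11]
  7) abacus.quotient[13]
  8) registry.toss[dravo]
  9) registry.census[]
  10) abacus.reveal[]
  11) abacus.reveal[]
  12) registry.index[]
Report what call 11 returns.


Using index, — result: [].
Using bind passing k→si, v→gudretag, which returns nil.
Next I call bind passing k→dravo, v→979, giving nil.
Then bump passing x→86, giving 86.
Now I run fetch passing k→dravo, — result: 979.
I try bump passing x→-72/11, — result: 874/11.
Next I call quotient passing x→13, which returns 874/143.
I run toss passing k→dravo, which returns 979.
Calling census(), which returns 1.
I invoke reveal, yielding 874/143.
Now I run reveal(), and observe 874/143.
Invoking index(), and observe [si].

Answer: 874/143


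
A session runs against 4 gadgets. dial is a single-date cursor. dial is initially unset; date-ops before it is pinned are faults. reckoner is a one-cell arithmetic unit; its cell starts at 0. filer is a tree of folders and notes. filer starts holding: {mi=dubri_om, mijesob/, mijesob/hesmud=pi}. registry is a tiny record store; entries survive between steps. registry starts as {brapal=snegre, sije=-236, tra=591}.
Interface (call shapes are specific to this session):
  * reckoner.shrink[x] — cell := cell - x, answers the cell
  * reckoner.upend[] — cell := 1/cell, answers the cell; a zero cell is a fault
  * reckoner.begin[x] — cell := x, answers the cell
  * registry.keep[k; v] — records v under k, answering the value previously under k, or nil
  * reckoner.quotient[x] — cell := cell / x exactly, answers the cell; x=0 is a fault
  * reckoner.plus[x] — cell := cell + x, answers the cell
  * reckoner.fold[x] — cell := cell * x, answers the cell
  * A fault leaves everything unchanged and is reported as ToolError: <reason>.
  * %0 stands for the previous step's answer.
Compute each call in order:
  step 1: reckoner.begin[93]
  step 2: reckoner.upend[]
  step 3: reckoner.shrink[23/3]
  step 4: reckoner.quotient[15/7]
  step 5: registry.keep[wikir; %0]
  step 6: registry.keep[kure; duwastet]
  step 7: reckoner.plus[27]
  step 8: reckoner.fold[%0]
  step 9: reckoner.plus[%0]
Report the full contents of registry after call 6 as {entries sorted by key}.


Using reckoner.begin(93), and observe 93.
I use reckoner.upend, giving 1/93.
I run reckoner.shrink(23/3), — result: -712/93.
Next I call reckoner.quotient(15/7), and get -4984/1395.
Calling registry.keep(wikir, %0), yielding nil.
Then registry.keep(kure, duwastet), — result: nil.
Now I run reckoner.plus(27), giving 32681/1395.
Invoking reckoner.fold(%0), and see 1068047761/1946025.
Next I call reckoner.plus(%0), and see 2136095522/1946025.

Answer: {brapal=snegre, kure=duwastet, sije=-236, tra=591, wikir=-4984/1395}


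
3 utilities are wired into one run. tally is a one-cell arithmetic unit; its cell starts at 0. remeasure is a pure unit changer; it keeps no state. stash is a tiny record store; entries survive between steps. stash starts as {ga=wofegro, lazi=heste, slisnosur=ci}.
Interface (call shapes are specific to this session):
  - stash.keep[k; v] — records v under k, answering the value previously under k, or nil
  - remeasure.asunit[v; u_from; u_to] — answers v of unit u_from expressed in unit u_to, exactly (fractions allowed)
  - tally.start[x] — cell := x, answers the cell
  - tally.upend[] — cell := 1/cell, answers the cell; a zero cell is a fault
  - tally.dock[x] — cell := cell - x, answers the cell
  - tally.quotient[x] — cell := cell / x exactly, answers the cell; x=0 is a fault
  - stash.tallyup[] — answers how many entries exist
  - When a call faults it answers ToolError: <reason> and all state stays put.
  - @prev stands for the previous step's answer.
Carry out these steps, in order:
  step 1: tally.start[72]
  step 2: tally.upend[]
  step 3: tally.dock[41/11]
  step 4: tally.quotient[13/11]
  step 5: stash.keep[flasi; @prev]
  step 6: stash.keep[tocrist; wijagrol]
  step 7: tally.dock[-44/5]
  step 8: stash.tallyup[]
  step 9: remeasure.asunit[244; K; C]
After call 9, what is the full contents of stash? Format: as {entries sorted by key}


> tally.start x=72
[out] 72
> tally.upend
[out] 1/72
> tally.dock x=41/11
[out] -2941/792
> tally.quotient x=13/11
[out] -2941/936
> stash.keep k=flasi v=@prev
[out] nil
> stash.keep k=tocrist v=wijagrol
[out] nil
> tally.dock x=-44/5
[out] 26479/4680
> stash.tallyup
[out] 5
> remeasure.asunit v=244 u_from=K u_to=C
[out] -583/20

Answer: {flasi=-2941/936, ga=wofegro, lazi=heste, slisnosur=ci, tocrist=wijagrol}


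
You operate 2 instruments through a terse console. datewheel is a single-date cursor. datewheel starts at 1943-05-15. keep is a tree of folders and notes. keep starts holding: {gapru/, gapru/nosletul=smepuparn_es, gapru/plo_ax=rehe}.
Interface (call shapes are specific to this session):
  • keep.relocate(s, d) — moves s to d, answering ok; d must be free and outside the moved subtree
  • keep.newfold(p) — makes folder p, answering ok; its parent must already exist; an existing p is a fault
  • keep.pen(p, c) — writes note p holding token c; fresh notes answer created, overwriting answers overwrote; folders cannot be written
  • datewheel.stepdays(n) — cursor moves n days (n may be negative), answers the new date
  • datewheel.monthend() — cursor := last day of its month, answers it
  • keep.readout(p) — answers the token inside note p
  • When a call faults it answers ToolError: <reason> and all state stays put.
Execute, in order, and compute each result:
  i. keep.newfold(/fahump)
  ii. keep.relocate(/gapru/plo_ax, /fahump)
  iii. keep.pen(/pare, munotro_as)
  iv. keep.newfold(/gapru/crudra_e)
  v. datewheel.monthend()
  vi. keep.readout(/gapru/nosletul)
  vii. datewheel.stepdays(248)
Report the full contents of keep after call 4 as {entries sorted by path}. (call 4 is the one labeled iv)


Answer: {fahump/, gapru/, gapru/crudra_e/, gapru/nosletul=smepuparn_es, gapru/plo_ax=rehe, pare=munotro_as}

Derivation:
[in] keep.newfold p=/fahump
= ok
[in] keep.relocate s=/gapru/plo_ax d=/fahump
= ToolError: exists
[in] keep.pen p=/pare c=munotro_as
= created
[in] keep.newfold p=/gapru/crudra_e
= ok
[in] datewheel.monthend
= 1943-05-31
[in] keep.readout p=/gapru/nosletul
= smepuparn_es
[in] datewheel.stepdays n=248
= 1944-02-03


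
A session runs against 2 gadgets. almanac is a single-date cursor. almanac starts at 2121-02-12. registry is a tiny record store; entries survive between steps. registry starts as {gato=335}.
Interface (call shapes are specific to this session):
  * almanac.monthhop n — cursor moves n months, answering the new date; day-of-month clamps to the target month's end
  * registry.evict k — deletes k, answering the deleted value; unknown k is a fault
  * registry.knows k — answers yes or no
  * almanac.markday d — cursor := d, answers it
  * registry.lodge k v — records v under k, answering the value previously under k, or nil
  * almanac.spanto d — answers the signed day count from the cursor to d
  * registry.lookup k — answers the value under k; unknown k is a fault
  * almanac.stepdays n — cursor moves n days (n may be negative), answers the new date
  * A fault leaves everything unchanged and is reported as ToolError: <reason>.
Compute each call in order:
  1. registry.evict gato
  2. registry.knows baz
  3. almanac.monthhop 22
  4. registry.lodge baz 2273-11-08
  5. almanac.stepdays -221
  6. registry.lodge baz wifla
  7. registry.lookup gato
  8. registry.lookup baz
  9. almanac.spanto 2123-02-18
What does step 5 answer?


# evict(k: gato) -> 335
# knows(k: baz) -> no
# monthhop(n: 22) -> 2122-12-12
# lodge(k: baz, v: 2273-11-08) -> nil
# stepdays(n: -221) -> 2122-05-05
# lodge(k: baz, v: wifla) -> 2273-11-08
# lookup(k: gato) -> ToolError: no such key gato
# lookup(k: baz) -> wifla
# spanto(d: 2123-02-18) -> 289

Answer: 2122-05-05


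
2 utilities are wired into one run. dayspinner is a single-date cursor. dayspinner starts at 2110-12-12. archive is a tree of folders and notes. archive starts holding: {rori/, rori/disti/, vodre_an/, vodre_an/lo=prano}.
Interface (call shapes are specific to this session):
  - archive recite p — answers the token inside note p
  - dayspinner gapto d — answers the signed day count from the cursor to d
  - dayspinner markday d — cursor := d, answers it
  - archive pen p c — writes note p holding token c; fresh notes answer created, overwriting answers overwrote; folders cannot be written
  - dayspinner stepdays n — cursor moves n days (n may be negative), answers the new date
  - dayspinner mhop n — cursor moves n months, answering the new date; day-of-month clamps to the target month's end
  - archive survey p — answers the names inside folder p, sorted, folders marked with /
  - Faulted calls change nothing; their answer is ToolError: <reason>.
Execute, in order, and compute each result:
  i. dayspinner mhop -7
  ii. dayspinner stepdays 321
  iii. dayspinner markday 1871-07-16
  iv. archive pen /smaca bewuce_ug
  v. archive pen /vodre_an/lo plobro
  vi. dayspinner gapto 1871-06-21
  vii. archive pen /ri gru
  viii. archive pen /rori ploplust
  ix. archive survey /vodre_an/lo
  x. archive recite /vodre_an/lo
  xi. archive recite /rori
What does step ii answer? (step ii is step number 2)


Answer: 2111-03-29

Derivation:
// 1. dayspinner mhop(n: -7) ~> 2110-05-12
// 2. dayspinner stepdays(n: 321) ~> 2111-03-29
// 3. dayspinner markday(d: 1871-07-16) ~> 1871-07-16
// 4. archive pen(p: /smaca, c: bewuce_ug) ~> created
// 5. archive pen(p: /vodre_an/lo, c: plobro) ~> overwrote
// 6. dayspinner gapto(d: 1871-06-21) ~> -25
// 7. archive pen(p: /ri, c: gru) ~> created
// 8. archive pen(p: /rori, c: ploplust) ~> ToolError: is a directory
// 9. archive survey(p: /vodre_an/lo) ~> ToolError: not a directory
// 10. archive recite(p: /vodre_an/lo) ~> plobro
// 11. archive recite(p: /rori) ~> ToolError: is a directory


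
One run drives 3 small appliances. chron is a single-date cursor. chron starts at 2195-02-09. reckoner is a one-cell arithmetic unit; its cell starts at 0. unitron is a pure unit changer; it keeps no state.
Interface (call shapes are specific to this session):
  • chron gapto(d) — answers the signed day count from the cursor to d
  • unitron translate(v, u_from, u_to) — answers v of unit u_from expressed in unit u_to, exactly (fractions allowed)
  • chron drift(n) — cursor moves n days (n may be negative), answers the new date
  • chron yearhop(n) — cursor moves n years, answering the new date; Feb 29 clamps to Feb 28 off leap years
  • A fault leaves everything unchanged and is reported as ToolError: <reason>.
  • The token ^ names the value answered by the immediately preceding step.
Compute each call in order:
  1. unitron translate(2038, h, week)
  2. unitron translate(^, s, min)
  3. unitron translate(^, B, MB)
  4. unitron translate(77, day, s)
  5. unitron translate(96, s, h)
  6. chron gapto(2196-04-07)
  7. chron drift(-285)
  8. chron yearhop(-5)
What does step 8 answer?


Answer: 2189-04-30

Derivation:
→ unitron translate(v='2038', u_from='h', u_to='week')
← 1019/84
→ unitron translate(v='^', u_from='s', u_to='min')
← 1019/5040
→ unitron translate(v='^', u_from='B', u_to='MB')
← 1019/5040000000
→ unitron translate(v='77', u_from='day', u_to='s')
← 6652800
→ unitron translate(v='96', u_from='s', u_to='h')
← 2/75
→ chron gapto(d='2196-04-07')
← 423
→ chron drift(n='-285')
← 2194-04-30
→ chron yearhop(n='-5')
← 2189-04-30


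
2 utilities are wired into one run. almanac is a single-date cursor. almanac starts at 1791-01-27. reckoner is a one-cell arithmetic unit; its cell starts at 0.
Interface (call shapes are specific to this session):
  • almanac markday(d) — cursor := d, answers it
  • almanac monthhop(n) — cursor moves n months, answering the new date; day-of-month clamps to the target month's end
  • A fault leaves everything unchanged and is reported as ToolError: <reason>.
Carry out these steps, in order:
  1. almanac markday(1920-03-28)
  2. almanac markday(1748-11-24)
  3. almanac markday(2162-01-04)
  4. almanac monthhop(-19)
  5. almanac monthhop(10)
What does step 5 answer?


Act: almanac markday[d=1920-03-28]
Obs: 1920-03-28
Act: almanac markday[d=1748-11-24]
Obs: 1748-11-24
Act: almanac markday[d=2162-01-04]
Obs: 2162-01-04
Act: almanac monthhop[n=-19]
Obs: 2160-06-04
Act: almanac monthhop[n=10]
Obs: 2161-04-04

Answer: 2161-04-04


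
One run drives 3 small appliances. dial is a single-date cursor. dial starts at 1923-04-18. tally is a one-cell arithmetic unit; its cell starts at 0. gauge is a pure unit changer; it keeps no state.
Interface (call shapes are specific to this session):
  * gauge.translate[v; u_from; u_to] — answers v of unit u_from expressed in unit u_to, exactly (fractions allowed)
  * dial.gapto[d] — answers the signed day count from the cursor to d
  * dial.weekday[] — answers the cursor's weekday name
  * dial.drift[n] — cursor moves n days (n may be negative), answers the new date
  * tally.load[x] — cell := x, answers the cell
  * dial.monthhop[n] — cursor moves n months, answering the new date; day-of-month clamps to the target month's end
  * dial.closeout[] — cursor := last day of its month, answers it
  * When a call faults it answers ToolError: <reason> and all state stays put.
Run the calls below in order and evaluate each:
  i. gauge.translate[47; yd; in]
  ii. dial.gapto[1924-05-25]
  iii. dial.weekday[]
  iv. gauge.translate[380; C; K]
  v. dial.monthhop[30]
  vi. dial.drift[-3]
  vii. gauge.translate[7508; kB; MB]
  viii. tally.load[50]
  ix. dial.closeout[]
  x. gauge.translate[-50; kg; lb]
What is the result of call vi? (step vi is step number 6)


% translate v→47 u_from→yd u_to→in
[out] 1692
% gapto d→1924-05-25
[out] 403
% weekday
[out] Wednesday
% translate v→380 u_from→C u_to→K
[out] 13063/20
% monthhop n→30
[out] 1925-10-18
% drift n→-3
[out] 1925-10-15
% translate v→7508 u_from→kB u_to→MB
[out] 1877/250
% load x→50
[out] 50
% closeout
[out] 1925-10-31
% translate v→-50 u_from→kg u_to→lb
[out] -5000000000/45359237

Answer: 1925-10-15


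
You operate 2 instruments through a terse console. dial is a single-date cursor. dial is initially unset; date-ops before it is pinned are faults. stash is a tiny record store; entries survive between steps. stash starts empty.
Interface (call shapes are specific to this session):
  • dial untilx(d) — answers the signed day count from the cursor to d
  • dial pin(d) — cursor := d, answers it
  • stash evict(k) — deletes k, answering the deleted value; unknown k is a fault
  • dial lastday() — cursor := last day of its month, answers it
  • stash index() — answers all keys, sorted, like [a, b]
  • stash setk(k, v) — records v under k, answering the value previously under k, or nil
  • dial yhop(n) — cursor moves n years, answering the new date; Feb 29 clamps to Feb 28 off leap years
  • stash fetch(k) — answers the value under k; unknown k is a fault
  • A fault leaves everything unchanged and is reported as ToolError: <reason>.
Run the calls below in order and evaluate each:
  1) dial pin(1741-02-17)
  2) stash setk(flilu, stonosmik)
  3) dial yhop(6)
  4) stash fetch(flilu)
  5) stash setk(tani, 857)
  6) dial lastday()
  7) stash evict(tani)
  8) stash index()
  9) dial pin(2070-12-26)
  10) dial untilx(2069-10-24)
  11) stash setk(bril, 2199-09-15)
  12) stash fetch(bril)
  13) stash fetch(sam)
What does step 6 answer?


Answer: 1747-02-28

Derivation:
→ dial pin(d: 1741-02-17)
← 1741-02-17
→ stash setk(k: flilu, v: stonosmik)
← nil
→ dial yhop(n: 6)
← 1747-02-17
→ stash fetch(k: flilu)
← stonosmik
→ stash setk(k: tani, v: 857)
← nil
→ dial lastday()
← 1747-02-28
→ stash evict(k: tani)
← 857
→ stash index()
← [flilu]
→ dial pin(d: 2070-12-26)
← 2070-12-26
→ dial untilx(d: 2069-10-24)
← -428
→ stash setk(k: bril, v: 2199-09-15)
← nil
→ stash fetch(k: bril)
← 2199-09-15
→ stash fetch(k: sam)
← ToolError: no such key sam


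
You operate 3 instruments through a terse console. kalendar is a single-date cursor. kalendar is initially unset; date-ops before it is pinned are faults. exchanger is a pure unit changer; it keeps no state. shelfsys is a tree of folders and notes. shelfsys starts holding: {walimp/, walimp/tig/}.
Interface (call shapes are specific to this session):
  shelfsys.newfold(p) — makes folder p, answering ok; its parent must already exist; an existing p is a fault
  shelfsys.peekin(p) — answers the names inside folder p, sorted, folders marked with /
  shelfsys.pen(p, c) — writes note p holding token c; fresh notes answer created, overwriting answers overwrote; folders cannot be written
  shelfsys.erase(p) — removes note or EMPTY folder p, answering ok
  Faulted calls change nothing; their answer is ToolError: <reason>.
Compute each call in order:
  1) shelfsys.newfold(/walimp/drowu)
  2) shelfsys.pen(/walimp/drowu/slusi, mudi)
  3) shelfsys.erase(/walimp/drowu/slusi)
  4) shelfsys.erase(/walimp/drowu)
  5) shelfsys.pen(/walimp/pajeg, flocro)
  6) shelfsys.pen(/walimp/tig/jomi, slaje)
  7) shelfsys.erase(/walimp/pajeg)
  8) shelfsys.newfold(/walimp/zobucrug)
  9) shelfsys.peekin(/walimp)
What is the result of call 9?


Answer: [tig/, zobucrug/]

Derivation:
Calling shelfsys.newfold(p=/walimp/drowu), and see ok.
I call shelfsys.pen(p=/walimp/drowu/slusi, c=mudi), giving created.
Calling shelfsys.erase(p=/walimp/drowu/slusi), → ok.
Invoking shelfsys.erase(p=/walimp/drowu): ok.
I use shelfsys.pen(p=/walimp/pajeg, c=flocro), → created.
Invoking shelfsys.pen(p=/walimp/tig/jomi, c=slaje), and observe created.
I invoke shelfsys.erase(p=/walimp/pajeg), yielding ok.
Using shelfsys.newfold(p=/walimp/zobucrug), giving ok.
Now I run shelfsys.peekin(p=/walimp), which returns [tig/, zobucrug/].


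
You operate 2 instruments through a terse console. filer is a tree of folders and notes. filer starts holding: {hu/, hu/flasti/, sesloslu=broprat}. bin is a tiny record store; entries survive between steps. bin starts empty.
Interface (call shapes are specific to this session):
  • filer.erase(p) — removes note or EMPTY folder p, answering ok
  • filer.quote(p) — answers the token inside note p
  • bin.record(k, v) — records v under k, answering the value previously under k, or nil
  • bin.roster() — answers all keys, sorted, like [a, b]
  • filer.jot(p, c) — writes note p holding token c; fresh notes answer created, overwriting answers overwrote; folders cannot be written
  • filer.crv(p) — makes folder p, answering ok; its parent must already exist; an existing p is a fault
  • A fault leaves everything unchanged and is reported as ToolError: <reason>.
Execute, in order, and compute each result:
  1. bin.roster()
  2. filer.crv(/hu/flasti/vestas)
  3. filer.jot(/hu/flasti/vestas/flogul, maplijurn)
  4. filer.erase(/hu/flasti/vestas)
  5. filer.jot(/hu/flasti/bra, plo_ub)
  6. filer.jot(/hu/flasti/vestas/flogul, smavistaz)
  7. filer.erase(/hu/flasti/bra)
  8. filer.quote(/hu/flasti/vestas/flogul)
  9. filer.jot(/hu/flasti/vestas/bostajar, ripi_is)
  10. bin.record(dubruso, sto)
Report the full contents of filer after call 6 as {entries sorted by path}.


Answer: {hu/, hu/flasti/, hu/flasti/bra=plo_ub, hu/flasti/vestas/, hu/flasti/vestas/flogul=smavistaz, sesloslu=broprat}

Derivation:
Act: bin.roster[]
Obs: []
Act: filer.crv[/hu/flasti/vestas]
Obs: ok
Act: filer.jot[/hu/flasti/vestas/flogul; maplijurn]
Obs: created
Act: filer.erase[/hu/flasti/vestas]
Obs: ToolError: not empty
Act: filer.jot[/hu/flasti/bra; plo_ub]
Obs: created
Act: filer.jot[/hu/flasti/vestas/flogul; smavistaz]
Obs: overwrote
Act: filer.erase[/hu/flasti/bra]
Obs: ok
Act: filer.quote[/hu/flasti/vestas/flogul]
Obs: smavistaz
Act: filer.jot[/hu/flasti/vestas/bostajar; ripi_is]
Obs: created
Act: bin.record[dubruso; sto]
Obs: nil


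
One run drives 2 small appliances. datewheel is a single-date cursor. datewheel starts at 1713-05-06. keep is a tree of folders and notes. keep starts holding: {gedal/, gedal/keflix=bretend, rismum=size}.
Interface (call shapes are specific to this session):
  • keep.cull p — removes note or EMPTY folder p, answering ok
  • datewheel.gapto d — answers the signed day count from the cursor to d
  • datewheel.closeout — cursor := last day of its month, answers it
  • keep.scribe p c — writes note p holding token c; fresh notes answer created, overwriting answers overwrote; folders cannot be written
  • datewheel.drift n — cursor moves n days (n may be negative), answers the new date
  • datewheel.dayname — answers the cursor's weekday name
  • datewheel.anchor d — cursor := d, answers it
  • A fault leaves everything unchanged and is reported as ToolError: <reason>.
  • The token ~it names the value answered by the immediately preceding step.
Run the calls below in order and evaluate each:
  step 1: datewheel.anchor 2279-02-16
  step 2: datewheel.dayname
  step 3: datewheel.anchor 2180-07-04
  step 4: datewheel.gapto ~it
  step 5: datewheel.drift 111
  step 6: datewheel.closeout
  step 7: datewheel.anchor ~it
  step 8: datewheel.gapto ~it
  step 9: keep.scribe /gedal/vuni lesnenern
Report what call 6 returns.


·→ anchor(d: 2279-02-16)
·← 2279-02-16
·→ dayname()
·← Sunday
·→ anchor(d: 2180-07-04)
·← 2180-07-04
·→ gapto(d: ~it)
·← 0
·→ drift(n: 111)
·← 2180-10-23
·→ closeout()
·← 2180-10-31
·→ anchor(d: ~it)
·← 2180-10-31
·→ gapto(d: ~it)
·← 0
·→ scribe(p: /gedal/vuni, c: lesnenern)
·← created

Answer: 2180-10-31


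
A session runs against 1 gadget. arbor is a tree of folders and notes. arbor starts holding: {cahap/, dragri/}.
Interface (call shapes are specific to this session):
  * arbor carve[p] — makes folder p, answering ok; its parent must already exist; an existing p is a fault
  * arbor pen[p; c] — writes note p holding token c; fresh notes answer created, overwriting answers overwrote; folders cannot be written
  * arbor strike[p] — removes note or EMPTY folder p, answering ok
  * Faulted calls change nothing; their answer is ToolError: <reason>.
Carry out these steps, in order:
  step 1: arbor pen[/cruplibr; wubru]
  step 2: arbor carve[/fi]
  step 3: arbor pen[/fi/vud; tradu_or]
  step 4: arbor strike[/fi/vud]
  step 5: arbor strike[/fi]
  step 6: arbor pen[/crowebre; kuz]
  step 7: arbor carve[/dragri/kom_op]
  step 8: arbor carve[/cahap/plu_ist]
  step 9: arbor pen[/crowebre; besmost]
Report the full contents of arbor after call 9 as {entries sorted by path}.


Answer: {cahap/, cahap/plu_ist/, crowebre=besmost, cruplibr=wubru, dragri/, dragri/kom_op/}

Derivation:
Act: arbor pen[p=/cruplibr; c=wubru]
Obs: created
Act: arbor carve[p=/fi]
Obs: ok
Act: arbor pen[p=/fi/vud; c=tradu_or]
Obs: created
Act: arbor strike[p=/fi/vud]
Obs: ok
Act: arbor strike[p=/fi]
Obs: ok
Act: arbor pen[p=/crowebre; c=kuz]
Obs: created
Act: arbor carve[p=/dragri/kom_op]
Obs: ok
Act: arbor carve[p=/cahap/plu_ist]
Obs: ok
Act: arbor pen[p=/crowebre; c=besmost]
Obs: overwrote


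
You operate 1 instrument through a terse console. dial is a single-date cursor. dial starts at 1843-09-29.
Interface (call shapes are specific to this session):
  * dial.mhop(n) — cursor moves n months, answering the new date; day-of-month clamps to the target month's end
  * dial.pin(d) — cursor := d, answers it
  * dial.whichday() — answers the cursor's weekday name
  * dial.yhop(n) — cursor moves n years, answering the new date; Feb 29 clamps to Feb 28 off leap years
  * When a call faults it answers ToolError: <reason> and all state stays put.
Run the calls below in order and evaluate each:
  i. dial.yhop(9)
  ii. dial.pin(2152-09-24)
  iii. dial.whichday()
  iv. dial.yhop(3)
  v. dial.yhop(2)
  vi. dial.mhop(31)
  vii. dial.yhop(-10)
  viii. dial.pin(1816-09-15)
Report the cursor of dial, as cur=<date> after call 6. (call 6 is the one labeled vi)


Answer: cur=2160-04-24

Derivation:
CALL yhop[n→9]
RET  1852-09-29
CALL pin[d→2152-09-24]
RET  2152-09-24
CALL whichday[]
RET  Sunday
CALL yhop[n→3]
RET  2155-09-24
CALL yhop[n→2]
RET  2157-09-24
CALL mhop[n→31]
RET  2160-04-24
CALL yhop[n→-10]
RET  2150-04-24
CALL pin[d→1816-09-15]
RET  1816-09-15


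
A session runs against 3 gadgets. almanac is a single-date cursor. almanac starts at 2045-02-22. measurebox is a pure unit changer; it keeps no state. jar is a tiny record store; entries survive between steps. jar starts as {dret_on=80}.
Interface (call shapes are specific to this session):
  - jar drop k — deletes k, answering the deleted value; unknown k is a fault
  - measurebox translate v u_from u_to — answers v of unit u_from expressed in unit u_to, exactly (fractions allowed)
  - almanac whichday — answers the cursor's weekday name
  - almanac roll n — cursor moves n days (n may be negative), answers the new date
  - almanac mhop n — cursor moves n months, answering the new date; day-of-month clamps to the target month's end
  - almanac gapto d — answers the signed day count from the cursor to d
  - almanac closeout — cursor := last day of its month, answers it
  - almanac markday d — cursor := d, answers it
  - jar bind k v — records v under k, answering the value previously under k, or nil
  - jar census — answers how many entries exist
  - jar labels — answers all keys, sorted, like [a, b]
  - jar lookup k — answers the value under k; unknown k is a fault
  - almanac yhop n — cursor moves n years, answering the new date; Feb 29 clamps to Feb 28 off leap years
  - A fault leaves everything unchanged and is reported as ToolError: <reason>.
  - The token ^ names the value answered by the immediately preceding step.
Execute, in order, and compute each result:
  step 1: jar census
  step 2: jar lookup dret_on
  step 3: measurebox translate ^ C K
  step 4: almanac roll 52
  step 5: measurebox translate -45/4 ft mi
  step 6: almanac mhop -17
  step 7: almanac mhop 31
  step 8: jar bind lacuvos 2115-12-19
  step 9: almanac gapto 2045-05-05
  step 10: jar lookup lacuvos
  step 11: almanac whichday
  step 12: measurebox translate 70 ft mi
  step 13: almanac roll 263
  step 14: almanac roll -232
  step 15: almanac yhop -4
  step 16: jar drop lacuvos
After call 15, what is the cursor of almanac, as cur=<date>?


Answer: cur=2042-07-16

Derivation:
Act: jar census[]
Obs: 1
Act: jar lookup[k=dret_on]
Obs: 80
Act: measurebox translate[v=^; u_from=C; u_to=K]
Obs: 7063/20
Act: almanac roll[n=52]
Obs: 2045-04-15
Act: measurebox translate[v=-45/4; u_from=ft; u_to=mi]
Obs: -3/1408
Act: almanac mhop[n=-17]
Obs: 2043-11-15
Act: almanac mhop[n=31]
Obs: 2046-06-15
Act: jar bind[k=lacuvos; v=2115-12-19]
Obs: nil
Act: almanac gapto[d=2045-05-05]
Obs: -406
Act: jar lookup[k=lacuvos]
Obs: 2115-12-19
Act: almanac whichday[]
Obs: Friday
Act: measurebox translate[v=70; u_from=ft; u_to=mi]
Obs: 7/528
Act: almanac roll[n=263]
Obs: 2047-03-05
Act: almanac roll[n=-232]
Obs: 2046-07-16
Act: almanac yhop[n=-4]
Obs: 2042-07-16
Act: jar drop[k=lacuvos]
Obs: 2115-12-19


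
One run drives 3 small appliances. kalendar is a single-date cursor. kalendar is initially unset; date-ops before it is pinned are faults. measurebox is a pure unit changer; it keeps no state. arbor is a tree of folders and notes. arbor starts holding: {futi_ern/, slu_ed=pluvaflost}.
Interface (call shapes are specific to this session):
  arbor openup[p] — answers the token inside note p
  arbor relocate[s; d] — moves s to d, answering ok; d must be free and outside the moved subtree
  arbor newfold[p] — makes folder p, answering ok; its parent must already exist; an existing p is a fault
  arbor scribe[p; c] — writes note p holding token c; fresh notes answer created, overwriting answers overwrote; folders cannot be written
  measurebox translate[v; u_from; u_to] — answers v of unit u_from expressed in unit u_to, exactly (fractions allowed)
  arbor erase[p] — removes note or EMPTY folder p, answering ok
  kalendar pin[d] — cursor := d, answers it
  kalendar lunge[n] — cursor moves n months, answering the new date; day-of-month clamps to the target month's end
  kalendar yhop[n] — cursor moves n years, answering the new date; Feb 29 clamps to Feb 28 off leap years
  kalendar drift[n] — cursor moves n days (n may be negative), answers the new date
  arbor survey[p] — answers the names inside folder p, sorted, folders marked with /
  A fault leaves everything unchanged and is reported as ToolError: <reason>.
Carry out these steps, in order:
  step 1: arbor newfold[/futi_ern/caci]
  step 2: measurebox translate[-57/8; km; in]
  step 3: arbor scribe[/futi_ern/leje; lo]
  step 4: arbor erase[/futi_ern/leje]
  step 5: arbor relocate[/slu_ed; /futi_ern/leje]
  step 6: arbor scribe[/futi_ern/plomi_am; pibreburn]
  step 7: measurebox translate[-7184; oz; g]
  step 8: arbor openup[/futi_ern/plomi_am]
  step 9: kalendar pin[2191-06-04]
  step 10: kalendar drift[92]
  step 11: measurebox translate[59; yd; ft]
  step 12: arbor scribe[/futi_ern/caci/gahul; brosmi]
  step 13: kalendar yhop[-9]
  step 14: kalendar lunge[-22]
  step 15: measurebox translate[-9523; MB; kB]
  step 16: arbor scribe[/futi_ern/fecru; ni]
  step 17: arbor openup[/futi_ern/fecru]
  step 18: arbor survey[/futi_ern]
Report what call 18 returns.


-> arbor newfold(p='/futi_ern/caci')
<- ok
-> measurebox translate(v='-57/8', u_from='km', u_to='in')
<- -35625000/127
-> arbor scribe(p='/futi_ern/leje', c='lo')
<- created
-> arbor erase(p='/futi_ern/leje')
<- ok
-> arbor relocate(s='/slu_ed', d='/futi_ern/leje')
<- ok
-> arbor scribe(p='/futi_ern/plomi_am', c='pibreburn')
<- created
-> measurebox translate(v='-7184', u_from='oz', u_to='g')
<- -20366297413/100000
-> arbor openup(p='/futi_ern/plomi_am')
<- pibreburn
-> kalendar pin(d='2191-06-04')
<- 2191-06-04
-> kalendar drift(n='92')
<- 2191-09-04
-> measurebox translate(v='59', u_from='yd', u_to='ft')
<- 177
-> arbor scribe(p='/futi_ern/caci/gahul', c='brosmi')
<- created
-> kalendar yhop(n='-9')
<- 2182-09-04
-> kalendar lunge(n='-22')
<- 2180-11-04
-> measurebox translate(v='-9523', u_from='MB', u_to='kB')
<- -9523000
-> arbor scribe(p='/futi_ern/fecru', c='ni')
<- created
-> arbor openup(p='/futi_ern/fecru')
<- ni
-> arbor survey(p='/futi_ern')
<- [caci/, fecru, leje, plomi_am]

Answer: [caci/, fecru, leje, plomi_am]


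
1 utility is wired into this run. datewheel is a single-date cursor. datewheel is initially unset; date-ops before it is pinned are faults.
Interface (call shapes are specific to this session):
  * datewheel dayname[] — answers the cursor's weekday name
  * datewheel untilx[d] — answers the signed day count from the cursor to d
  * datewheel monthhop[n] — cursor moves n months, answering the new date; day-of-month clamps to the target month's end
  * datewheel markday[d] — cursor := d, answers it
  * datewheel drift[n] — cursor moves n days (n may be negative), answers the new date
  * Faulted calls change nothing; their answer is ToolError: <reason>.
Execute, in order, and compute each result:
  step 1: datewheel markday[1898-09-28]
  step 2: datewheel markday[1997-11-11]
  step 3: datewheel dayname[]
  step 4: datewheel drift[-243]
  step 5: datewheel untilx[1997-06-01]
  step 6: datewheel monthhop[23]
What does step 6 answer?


Answer: 1999-02-13

Derivation:
[in] datewheel markday d: 1898-09-28
= 1898-09-28
[in] datewheel markday d: 1997-11-11
= 1997-11-11
[in] datewheel dayname
= Tuesday
[in] datewheel drift n: -243
= 1997-03-13
[in] datewheel untilx d: 1997-06-01
= 80
[in] datewheel monthhop n: 23
= 1999-02-13


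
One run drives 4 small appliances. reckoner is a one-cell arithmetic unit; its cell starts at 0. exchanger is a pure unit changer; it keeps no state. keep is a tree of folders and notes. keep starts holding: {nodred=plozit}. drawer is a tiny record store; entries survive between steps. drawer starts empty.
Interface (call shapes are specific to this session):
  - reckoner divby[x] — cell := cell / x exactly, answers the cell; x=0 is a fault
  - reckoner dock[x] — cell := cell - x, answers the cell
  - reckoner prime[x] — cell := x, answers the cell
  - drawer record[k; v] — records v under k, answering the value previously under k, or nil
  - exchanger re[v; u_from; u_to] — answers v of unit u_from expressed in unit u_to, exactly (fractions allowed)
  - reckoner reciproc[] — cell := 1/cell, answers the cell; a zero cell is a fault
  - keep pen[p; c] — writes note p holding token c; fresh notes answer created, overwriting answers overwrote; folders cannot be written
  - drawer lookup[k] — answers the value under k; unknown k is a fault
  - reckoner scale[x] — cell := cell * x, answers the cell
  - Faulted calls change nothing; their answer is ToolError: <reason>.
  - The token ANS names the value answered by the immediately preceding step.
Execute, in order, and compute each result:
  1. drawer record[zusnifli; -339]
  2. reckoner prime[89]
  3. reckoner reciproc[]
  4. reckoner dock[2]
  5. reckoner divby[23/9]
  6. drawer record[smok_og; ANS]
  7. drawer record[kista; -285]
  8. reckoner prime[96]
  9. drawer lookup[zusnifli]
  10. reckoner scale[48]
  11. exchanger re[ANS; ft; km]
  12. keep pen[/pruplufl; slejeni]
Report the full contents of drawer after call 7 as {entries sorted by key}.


Answer: {kista=-285, smok_og=-1593/2047, zusnifli=-339}

Derivation:
$ drawer record k→zusnifli v→-339
[out] nil
$ reckoner prime x→89
[out] 89
$ reckoner reciproc
[out] 1/89
$ reckoner dock x→2
[out] -177/89
$ reckoner divby x→23/9
[out] -1593/2047
$ drawer record k→smok_og v→ANS
[out] nil
$ drawer record k→kista v→-285
[out] nil
$ reckoner prime x→96
[out] 96
$ drawer lookup k→zusnifli
[out] -339
$ reckoner scale x→48
[out] 4608
$ exchanger re v→ANS u_from→ft u_to→km
[out] 109728/78125
$ keep pen p→/pruplufl c→slejeni
[out] created


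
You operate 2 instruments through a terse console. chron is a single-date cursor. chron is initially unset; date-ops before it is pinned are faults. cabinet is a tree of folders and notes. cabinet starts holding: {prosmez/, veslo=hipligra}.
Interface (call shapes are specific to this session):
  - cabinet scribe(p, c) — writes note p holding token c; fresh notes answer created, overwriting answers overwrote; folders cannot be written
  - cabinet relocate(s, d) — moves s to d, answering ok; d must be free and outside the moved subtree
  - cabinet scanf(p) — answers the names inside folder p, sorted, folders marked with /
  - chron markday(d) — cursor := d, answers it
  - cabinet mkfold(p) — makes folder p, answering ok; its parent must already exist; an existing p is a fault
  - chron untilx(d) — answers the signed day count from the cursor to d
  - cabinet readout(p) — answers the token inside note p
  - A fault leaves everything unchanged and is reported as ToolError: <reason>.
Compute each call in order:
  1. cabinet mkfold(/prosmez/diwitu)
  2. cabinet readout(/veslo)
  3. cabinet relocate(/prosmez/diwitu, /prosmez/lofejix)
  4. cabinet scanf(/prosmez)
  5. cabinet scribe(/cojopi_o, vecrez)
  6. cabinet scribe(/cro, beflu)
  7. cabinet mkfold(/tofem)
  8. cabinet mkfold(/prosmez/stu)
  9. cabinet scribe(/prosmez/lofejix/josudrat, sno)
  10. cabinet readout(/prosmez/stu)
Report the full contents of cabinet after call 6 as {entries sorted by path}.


Answer: {cojopi_o=vecrez, cro=beflu, prosmez/, prosmez/lofejix/, veslo=hipligra}

Derivation:
>>> cabinet mkfold p→/prosmez/diwitu
= ok
>>> cabinet readout p→/veslo
= hipligra
>>> cabinet relocate s→/prosmez/diwitu d→/prosmez/lofejix
= ok
>>> cabinet scanf p→/prosmez
= [lofejix/]
>>> cabinet scribe p→/cojopi_o c→vecrez
= created
>>> cabinet scribe p→/cro c→beflu
= created
>>> cabinet mkfold p→/tofem
= ok
>>> cabinet mkfold p→/prosmez/stu
= ok
>>> cabinet scribe p→/prosmez/lofejix/josudrat c→sno
= created
>>> cabinet readout p→/prosmez/stu
= ToolError: is a directory


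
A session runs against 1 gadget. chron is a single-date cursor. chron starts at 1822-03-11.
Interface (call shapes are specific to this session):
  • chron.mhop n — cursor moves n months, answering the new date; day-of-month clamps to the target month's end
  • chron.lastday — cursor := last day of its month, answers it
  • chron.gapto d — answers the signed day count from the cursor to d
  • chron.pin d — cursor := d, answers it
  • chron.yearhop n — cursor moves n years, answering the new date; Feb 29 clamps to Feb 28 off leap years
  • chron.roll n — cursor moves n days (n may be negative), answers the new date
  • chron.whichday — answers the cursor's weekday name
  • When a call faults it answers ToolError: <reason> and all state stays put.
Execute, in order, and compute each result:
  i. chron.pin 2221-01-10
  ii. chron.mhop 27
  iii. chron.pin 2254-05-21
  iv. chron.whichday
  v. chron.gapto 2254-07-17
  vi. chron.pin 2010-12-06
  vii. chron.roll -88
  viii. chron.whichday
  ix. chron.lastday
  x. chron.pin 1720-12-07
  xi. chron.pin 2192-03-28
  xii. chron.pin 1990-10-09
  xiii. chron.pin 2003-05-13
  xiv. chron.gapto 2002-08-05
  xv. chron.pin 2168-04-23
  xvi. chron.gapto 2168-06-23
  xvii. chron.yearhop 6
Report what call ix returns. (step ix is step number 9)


Answer: 2010-09-30

Derivation:
~$ chron.pin d='2221-01-10'
[out] 2221-01-10
~$ chron.mhop n='27'
[out] 2223-04-10
~$ chron.pin d='2254-05-21'
[out] 2254-05-21
~$ chron.whichday
[out] Sunday
~$ chron.gapto d='2254-07-17'
[out] 57
~$ chron.pin d='2010-12-06'
[out] 2010-12-06
~$ chron.roll n='-88'
[out] 2010-09-09
~$ chron.whichday
[out] Thursday
~$ chron.lastday
[out] 2010-09-30
~$ chron.pin d='1720-12-07'
[out] 1720-12-07
~$ chron.pin d='2192-03-28'
[out] 2192-03-28
~$ chron.pin d='1990-10-09'
[out] 1990-10-09
~$ chron.pin d='2003-05-13'
[out] 2003-05-13
~$ chron.gapto d='2002-08-05'
[out] -281
~$ chron.pin d='2168-04-23'
[out] 2168-04-23
~$ chron.gapto d='2168-06-23'
[out] 61
~$ chron.yearhop n='6'
[out] 2174-04-23


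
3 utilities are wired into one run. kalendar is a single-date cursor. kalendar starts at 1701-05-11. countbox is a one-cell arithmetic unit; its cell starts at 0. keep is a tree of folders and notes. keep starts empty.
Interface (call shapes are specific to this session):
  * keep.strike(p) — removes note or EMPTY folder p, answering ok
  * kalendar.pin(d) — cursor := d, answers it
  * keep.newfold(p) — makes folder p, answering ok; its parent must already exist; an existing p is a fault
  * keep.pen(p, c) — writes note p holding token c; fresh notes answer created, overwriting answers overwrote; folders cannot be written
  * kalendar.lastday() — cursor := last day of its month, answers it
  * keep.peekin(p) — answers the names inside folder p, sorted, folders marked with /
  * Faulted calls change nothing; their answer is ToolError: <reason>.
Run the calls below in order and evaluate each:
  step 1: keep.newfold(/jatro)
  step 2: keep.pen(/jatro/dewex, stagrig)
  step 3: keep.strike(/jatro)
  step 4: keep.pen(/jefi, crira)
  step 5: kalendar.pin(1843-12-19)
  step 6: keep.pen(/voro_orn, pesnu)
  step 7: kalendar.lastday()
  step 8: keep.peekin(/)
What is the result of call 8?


;; 1. newfold(p: /jatro) : ok
;; 2. pen(p: /jatro/dewex, c: stagrig) : created
;; 3. strike(p: /jatro) : ToolError: not empty
;; 4. pen(p: /jefi, c: crira) : created
;; 5. pin(d: 1843-12-19) : 1843-12-19
;; 6. pen(p: /voro_orn, c: pesnu) : created
;; 7. lastday() : 1843-12-31
;; 8. peekin(p: /) : [jatro/, jefi, voro_orn]

Answer: [jatro/, jefi, voro_orn]
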